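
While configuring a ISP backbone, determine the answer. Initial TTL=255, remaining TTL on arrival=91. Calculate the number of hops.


Given: initial TTL = 255, received TTL = 91
Hops = initial TTL - received TTL
Hops = 255 - 91 = 164

164


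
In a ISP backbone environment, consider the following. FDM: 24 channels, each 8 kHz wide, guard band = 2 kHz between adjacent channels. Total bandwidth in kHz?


Given: 24 channels, 8 kHz each, guard = 2 kHz
Channel bandwidth = 24 * 8 = 192 kHz
Guard bands = 23 gaps * 2 kHz = 46 kHz
Total = 192 + 46 = 238 kHz

238


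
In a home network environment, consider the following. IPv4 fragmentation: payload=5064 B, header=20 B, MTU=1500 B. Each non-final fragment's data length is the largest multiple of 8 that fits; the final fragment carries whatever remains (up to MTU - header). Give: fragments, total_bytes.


Max data per non-final fragment = floor((MTU - header)/8)*8 = floor((1500 - 20)/8)*8 = floor(1480/8)*8 = 1480 B
Final fragment needs no 8-byte alignment: it can carry up to MTU - header = 1480 B
Non-final fragments needed = ceil((payload - 1480) / 1480) = ceil(3584/1480) = ceil(2.4216) = 3
Number of fragments = 3 + 1 = 4
Fragment sizes (data): 3 * 1480 B + 624 B (last, 624 <= 1480 OK)
Total bytes sent = payload + n_frags * header = 5064 + 4*20 = 5064 + 80 = 5144 B

4, 5144


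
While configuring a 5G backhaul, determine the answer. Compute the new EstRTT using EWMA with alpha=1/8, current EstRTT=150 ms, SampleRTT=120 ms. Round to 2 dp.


Given: EstRTT = 150 ms, SampleRTT = 120 ms, alpha = 1/8
New EstRTT = (1 - alpha) * EstRTT + alpha * SampleRTT
(7/8) * 150 = 131.25
(1/8) * 120 = 15
New EstRTT = 131.25 + 15 = 146.25 ms -> 146.25 ms (2 dp)

146.25


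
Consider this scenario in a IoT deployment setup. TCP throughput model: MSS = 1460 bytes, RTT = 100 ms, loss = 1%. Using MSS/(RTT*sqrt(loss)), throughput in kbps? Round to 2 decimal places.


Given: MSS = 1460 bytes, RTT = 100 ms, loss = 1%
RTT in seconds = 100 / 1000 = 0.1
Loss rate = 1% = 0.01
sqrt(loss) = sqrt(0.01) = 0.1
Throughput (bytes/s) = 1460 / (0.1 * 0.1) = 146000.0000
Throughput (kbps) = 146000.0000 * 8 / 1000 = 1168.000000 -> 1168.00 kbps (2 dp)

1168.00


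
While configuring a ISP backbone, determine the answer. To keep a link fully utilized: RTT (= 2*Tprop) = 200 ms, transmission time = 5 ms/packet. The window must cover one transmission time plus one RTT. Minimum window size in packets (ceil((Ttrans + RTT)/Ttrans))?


Given: Ttrans = 5 ms, RTT = 200 ms (= 2 * Tprop, Tprop = 100 ms)
Time until first ACK returns = Ttrans + RTT = 5 + 200 = 205 ms
Need W * Ttrans >= Ttrans + RTT  ->  W >= (Ttrans + RTT) / Ttrans
(Ttrans + RTT) / Ttrans = 205 / 5 = 41
W_min = ceil(41) = 41

41


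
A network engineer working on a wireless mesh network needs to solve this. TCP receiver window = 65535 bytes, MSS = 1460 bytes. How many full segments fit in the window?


Given: RWND = 65535 bytes, MSS = 1460 bytes
Full segments = floor(RWND / MSS)
Full segments = floor(65535 / 1460)
Full segments = floor(44.887) = 44

44


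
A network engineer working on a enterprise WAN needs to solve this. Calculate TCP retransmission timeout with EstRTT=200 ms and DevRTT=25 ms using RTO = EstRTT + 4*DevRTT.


Given: EstRTT = 200 ms, DevRTT = 25 ms
Timeout = EstRTT + 4 * DevRTT
4 * DevRTT = 4 * 25 = 100
Timeout = 200 + 100 = 300 ms

300


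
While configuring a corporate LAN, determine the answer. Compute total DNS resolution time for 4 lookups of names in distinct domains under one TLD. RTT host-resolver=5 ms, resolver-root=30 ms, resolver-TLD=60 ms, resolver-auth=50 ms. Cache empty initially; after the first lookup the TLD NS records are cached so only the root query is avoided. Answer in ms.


Lookup 1 (cold cache): local + root + TLD + auth = 5 + 30 + 60 + 50 = 145 ms
Lookups 2..4 (TLD NS cached -> skip root; new domain -> still ask TLD and auth): local + TLD + auth = 5 + 60 + 50 = 115 ms each
Remaining 3 lookups: 3 * 115 = 345 ms
Total = 145 + 345 = 490 ms

490


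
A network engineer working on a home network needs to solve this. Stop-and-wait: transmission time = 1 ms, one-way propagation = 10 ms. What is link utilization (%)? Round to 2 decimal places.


Given: Ttrans = 1 ms, Tprop = 10 ms
RTT = 2 * Tprop = 2 * 10 = 20 ms
U = Ttrans / (Ttrans + RTT)
U = 1 / (1 + 20)
U = 1 / 21 = 0.047619
U% = 4.76%

4.76


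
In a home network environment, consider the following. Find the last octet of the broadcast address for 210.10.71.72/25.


Given: IP = 210.10.71.72, prefix = /25
Host bits = 32 - 25 = 7
Network last octet = 72 AND mask = 0
Host part size = 2^7 - 1 = 127
Broadcast last octet = 0 OR 127 = 127

127


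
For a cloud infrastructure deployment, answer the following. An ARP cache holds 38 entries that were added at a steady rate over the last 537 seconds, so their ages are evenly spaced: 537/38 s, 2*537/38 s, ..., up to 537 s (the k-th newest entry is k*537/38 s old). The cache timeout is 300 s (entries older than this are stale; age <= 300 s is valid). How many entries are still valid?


Ages are k * 537/38 s for k = 1..38 (spacing = 14.1316 s).
Entry k is valid iff k * 537/38 <= 300 iff k <= 38 * 300 / 537 = 21.2291
n_valid = floor(21.2291) = 21
(n_stale = 38 - 21 = 17)

21


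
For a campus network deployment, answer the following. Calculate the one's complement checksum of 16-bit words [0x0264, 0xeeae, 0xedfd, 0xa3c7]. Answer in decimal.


Given words: [0x0264, 0xeeae, 0xedfd, 0xa3c7]
Step 1: Sum all words
Raw sum = 612 + 61102 + 60925 + 41927 = 164566
Step 2: Fold carry: (33494 + 2) = 33496
One's complement = ~33496 & 0xFFFF = 32039

32039


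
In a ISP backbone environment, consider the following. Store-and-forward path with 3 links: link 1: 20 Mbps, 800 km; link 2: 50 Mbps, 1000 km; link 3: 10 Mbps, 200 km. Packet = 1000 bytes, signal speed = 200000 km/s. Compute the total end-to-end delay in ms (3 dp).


Packet = 1000 bytes = 8000 bits. Store-and-forward: sum (t_trans + t_prop) per link.
Link 1: t_trans = 8000/(20*10^6) s = 0.4000 ms; t_prop = 800/200000 s = 4.0000 ms; subtotal = 4.4000 ms
Link 2: t_trans = 8000/(50*10^6) s = 0.1600 ms; t_prop = 1000/200000 s = 5.0000 ms; subtotal = 5.1600 ms
Link 3: t_trans = 8000/(10*10^6) s = 0.8000 ms; t_prop = 200/200000 s = 1.0000 ms; subtotal = 1.8000 ms
End-to-end = 4.4000 + 5.1600 + 1.8000 = 11.3600 ms -> 11.360 ms (3 dp)

11.360


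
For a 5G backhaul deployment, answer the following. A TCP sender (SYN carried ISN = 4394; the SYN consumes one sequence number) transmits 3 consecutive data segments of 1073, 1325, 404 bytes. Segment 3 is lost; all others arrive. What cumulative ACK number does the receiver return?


SYN uses sequence number 4394; first data byte = ISN + 1 = 4395.
Segment 1: SEQ = 4395, len = 1073 B, covers [4395, 5467]
Segment 2: SEQ = 5468, len = 1325 B, covers [5468, 6792]
Segment 3: SEQ = 6793, len = 404 B, covers [6793, 7196] [LOST]
In-order data received: bytes [4395, 6792] (segments 1..2).
Segment 3 missing -> gap begins at byte 6793.
Cumulative ACK = next expected in-order byte = 4395 + 1073 + 1325 = 6793

6793


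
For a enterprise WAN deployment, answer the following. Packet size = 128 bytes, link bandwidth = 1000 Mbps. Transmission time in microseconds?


Given: packet = 128 bytes, bandwidth = 1000 Mbps
Packet in bits = 128 * 8 = 1024 bits
Bandwidth = 1000 * 10^6 = 1000000000 bps
Time = 1024 / 1000000000 seconds
Time in us = 1024 * 10^6 / 1000000000 = 1.024

1.024


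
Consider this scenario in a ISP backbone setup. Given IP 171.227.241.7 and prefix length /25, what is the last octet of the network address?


Given: IP = 171.227.241.7, prefix = /25
Subnet mask = 255.255.255.128
Last octet of IP: 7
Last octet of mask: 128
Network last octet = 7 AND 128 = 0

0


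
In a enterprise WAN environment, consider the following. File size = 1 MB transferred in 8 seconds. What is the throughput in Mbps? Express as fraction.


Given: file = 1 MB, time = 8 s
File in Mb = 1 * 8 = 8 Mb
Throughput = 8 / 8 Mbps
Throughput = 1 Mbps

1


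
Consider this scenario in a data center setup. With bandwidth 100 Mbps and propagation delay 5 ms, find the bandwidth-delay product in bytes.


Given: bandwidth = 100 Mbps, delay = 5 ms
BDP in bits = 100 * 10^6 * 5 / 1000
BDP in bits = 500000
BDP in bytes = 500000 / 8 = 62500

62500


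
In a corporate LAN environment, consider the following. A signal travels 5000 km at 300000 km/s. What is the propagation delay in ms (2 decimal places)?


Given: distance = 5000 km, speed = 300000 km/s
Delay = distance / speed = 5000 / 300000 seconds
Delay in ms = 5000 * 1000 / 300000
Delay = 16.6667 ms
Rounded to 2 dp = 16.67 ms

16.67


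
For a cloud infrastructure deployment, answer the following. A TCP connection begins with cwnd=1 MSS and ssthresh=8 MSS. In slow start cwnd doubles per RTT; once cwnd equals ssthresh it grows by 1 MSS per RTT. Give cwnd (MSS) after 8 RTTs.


RTT 0: cwnd = 1 MSS (initial)
RTT 1: cwnd = 2 MSS (slow start, doubled)
RTT 2: cwnd = 4 MSS (slow start, doubled)
RTT 3: cwnd = 8 MSS (slow start, doubled)
RTT 4: cwnd = 9 MSS (congestion avoidance, +1)
RTT 5: cwnd = 10 MSS (congestion avoidance, +1)
RTT 6: cwnd = 11 MSS (congestion avoidance, +1)
RTT 7: cwnd = 12 MSS (congestion avoidance, +1)
RTT 8: cwnd = 13 MSS (congestion avoidance, +1)

13


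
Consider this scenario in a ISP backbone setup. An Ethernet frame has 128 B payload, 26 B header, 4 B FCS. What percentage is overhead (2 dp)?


Given: payload = 128 B, header = 26 B, trailer = 4 B
Overhead bytes = header + trailer = 26 + 4 = 30
Total frame = payload + overhead = 128 + 30 = 158
Overhead % = 30 / 158 * 100 = 18.9873% -> 18.99% (2 dp)

18.99


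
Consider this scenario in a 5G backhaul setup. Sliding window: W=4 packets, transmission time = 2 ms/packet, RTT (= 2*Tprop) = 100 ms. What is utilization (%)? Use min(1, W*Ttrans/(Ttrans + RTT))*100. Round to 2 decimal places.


Given: W = 4, Ttrans = 2 ms, RTT = 100 ms (= 2 * Tprop, Tprop = 50 ms)
Cycle time = Ttrans + RTT = 2 + 100 = 102 ms (first packet sent until its ACK returns)
W * Ttrans = 4 * 2 = 8 ms of sending per cycle
W * Ttrans / (Ttrans + RTT) = 8 / 102 = 0.078431
U = min(1, 0.078431) = 0.078431
U% = 7.84%

7.84


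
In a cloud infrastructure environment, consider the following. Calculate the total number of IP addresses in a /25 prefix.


Given: CIDR prefix /25
Host bits = 32 - 25 = 7
Total addresses = 2^7 = 128

128


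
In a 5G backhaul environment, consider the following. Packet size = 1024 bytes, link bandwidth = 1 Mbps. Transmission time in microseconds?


Given: packet = 1024 bytes, bandwidth = 1 Mbps
Packet in bits = 1024 * 8 = 8192 bits
Bandwidth = 1 * 10^6 = 1000000 bps
Time = 8192 / 1000000 seconds
Time in us = 8192 * 10^6 / 1000000 = 8192

8192


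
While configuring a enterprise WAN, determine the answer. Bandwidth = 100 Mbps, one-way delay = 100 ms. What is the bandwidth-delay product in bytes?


Given: bandwidth = 100 Mbps, delay = 100 ms
BDP in bits = 100 * 10^6 * 100 / 1000
BDP in bits = 10000000
BDP in bytes = 10000000 / 8 = 1250000

1250000


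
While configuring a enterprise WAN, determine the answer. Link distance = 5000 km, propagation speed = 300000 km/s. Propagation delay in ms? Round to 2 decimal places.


Given: distance = 5000 km, speed = 300000 km/s
Delay = distance / speed = 5000 / 300000 seconds
Delay in ms = 5000 * 1000 / 300000
Delay = 16.6667 ms
Rounded to 2 dp = 16.67 ms

16.67


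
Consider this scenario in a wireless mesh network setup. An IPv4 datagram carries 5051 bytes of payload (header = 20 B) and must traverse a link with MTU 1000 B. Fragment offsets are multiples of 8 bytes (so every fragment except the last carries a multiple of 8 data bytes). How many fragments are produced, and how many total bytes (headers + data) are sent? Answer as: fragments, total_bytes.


Max data per non-final fragment = floor((MTU - header)/8)*8 = floor((1000 - 20)/8)*8 = floor(980/8)*8 = 976 B
Final fragment needs no 8-byte alignment: it can carry up to MTU - header = 980 B
Non-final fragments needed = ceil((payload - 980) / 976) = ceil(4071/976) = ceil(4.1711) = 5
Number of fragments = 5 + 1 = 6
Fragment sizes (data): 5 * 976 B + 171 B (last, 171 <= 980 OK)
Total bytes sent = payload + n_frags * header = 5051 + 6*20 = 5051 + 120 = 5171 B

6, 5171


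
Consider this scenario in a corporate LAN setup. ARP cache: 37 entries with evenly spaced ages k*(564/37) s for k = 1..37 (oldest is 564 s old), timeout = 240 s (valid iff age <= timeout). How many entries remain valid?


Ages are k * 564/37 s for k = 1..37 (spacing = 15.2432 s).
Entry k is valid iff k * 564/37 <= 240 iff k <= 37 * 240 / 564 = 15.7447
n_valid = floor(15.7447) = 15
(n_stale = 37 - 15 = 22)

15


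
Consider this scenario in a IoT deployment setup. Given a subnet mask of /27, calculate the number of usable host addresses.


Given: subnet mask /27
Host bits = 32 - 27 = 5
Total addresses = 2^5 = 32
Usable hosts = 32 - 2 (network + broadcast) = 30

30


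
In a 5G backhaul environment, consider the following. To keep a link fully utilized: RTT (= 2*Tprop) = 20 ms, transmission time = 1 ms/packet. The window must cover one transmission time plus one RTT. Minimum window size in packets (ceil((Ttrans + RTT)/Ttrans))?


Given: Ttrans = 1 ms, RTT = 20 ms (= 2 * Tprop, Tprop = 10 ms)
Time until first ACK returns = Ttrans + RTT = 1 + 20 = 21 ms
Need W * Ttrans >= Ttrans + RTT  ->  W >= (Ttrans + RTT) / Ttrans
(Ttrans + RTT) / Ttrans = 21 / 1 = 21
W_min = ceil(21) = 21

21


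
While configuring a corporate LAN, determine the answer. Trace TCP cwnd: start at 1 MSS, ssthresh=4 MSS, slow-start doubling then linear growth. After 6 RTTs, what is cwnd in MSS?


RTT 0: cwnd = 1 MSS (initial)
RTT 1: cwnd = 2 MSS (slow start, doubled)
RTT 2: cwnd = 4 MSS (slow start, doubled)
RTT 3: cwnd = 5 MSS (congestion avoidance, +1)
RTT 4: cwnd = 6 MSS (congestion avoidance, +1)
RTT 5: cwnd = 7 MSS (congestion avoidance, +1)
RTT 6: cwnd = 8 MSS (congestion avoidance, +1)

8


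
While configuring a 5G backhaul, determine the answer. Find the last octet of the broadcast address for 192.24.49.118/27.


Given: IP = 192.24.49.118, prefix = /27
Host bits = 32 - 27 = 5
Network last octet = 118 AND mask = 96
Host part size = 2^5 - 1 = 31
Broadcast last octet = 96 OR 31 = 127

127


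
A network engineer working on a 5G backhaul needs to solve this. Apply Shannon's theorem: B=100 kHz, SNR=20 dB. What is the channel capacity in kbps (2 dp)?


Given: B = 100 kHz, SNR = 20 dB
SNR linear = 10^(20/10) = 100
1 + SNR = 101
log2(101) = 6.6582114828
C = 100 * 1000 * 6.6582114828 = 665821.1483 bps
C = 665.821148 kbps -> 665.82 kbps (2 dp)

665.82


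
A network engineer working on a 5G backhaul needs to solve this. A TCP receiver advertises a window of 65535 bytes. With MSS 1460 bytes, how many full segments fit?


Given: RWND = 65535 bytes, MSS = 1460 bytes
Full segments = floor(RWND / MSS)
Full segments = floor(65535 / 1460)
Full segments = floor(44.887) = 44

44


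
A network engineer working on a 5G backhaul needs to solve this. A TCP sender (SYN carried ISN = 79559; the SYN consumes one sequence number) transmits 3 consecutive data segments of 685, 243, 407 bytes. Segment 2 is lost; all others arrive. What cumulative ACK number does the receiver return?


SYN uses sequence number 79559; first data byte = ISN + 1 = 79560.
Segment 1: SEQ = 79560, len = 685 B, covers [79560, 80244]
Segment 2: SEQ = 80245, len = 243 B, covers [80245, 80487] [LOST]
Segment 3: SEQ = 80488, len = 407 B, covers [80488, 80894]
In-order data received: bytes [79560, 80244] (segments 1..1).
Segment 2 missing -> gap begins at byte 80245; later segments buffered out of order.
Cumulative ACK = next expected in-order byte = 79560 + 685 = 80245

80245


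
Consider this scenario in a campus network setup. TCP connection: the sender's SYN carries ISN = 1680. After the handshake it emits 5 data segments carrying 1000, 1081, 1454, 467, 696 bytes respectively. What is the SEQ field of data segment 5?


The SYN occupies sequence number ISN = 1680, so the first data byte is ISN + 1 = 1681.
SEQ of data segment i = (ISN + 1) + sum of payload sizes of segments 1..i-1.
Segment 1: SEQ = 1681, payload = 1000 bytes
Segment 2: SEQ = 2681, payload = 1081 bytes
Segment 3: SEQ = 3762, payload = 1454 bytes
Segment 4: SEQ = 5216, payload = 467 bytes
Segment 5: SEQ = 5683, payload = 696 bytes
SEQ of segment 5 = 1681 + 1000 + 1081 + 1454 + 467 = 5683

5683


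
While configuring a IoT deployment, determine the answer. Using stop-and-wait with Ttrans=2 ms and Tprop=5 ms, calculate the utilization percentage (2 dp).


Given: Ttrans = 2 ms, Tprop = 5 ms
RTT = 2 * Tprop = 2 * 5 = 10 ms
U = Ttrans / (Ttrans + RTT)
U = 2 / (2 + 10)
U = 2 / 12 = 0.166667
U% = 16.67%

16.67


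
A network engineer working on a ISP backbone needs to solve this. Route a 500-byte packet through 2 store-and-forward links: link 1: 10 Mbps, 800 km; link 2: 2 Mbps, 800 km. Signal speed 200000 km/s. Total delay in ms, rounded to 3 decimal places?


Packet = 500 bytes = 4000 bits. Store-and-forward: sum (t_trans + t_prop) per link.
Link 1: t_trans = 4000/(10*10^6) s = 0.4000 ms; t_prop = 800/200000 s = 4.0000 ms; subtotal = 4.4000 ms
Link 2: t_trans = 4000/(2*10^6) s = 2.0000 ms; t_prop = 800/200000 s = 4.0000 ms; subtotal = 6.0000 ms
End-to-end = 4.4000 + 6.0000 = 10.4000 ms -> 10.400 ms (3 dp)

10.400


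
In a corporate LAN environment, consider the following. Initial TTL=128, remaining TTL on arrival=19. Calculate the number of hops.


Given: initial TTL = 128, received TTL = 19
Hops = initial TTL - received TTL
Hops = 128 - 19 = 109

109


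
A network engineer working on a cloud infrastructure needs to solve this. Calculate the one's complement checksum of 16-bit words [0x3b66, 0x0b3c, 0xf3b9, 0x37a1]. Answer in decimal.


Given words: [0x3b66, 0x0b3c, 0xf3b9, 0x37a1]
Step 1: Sum all words
Raw sum = 15206 + 2876 + 62393 + 14241 = 94716
Step 2: Fold carry: (29180 + 1) = 29181
One's complement = ~29181 & 0xFFFF = 36354

36354


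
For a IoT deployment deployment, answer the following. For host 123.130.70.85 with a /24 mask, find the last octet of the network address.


Given: IP = 123.130.70.85, prefix = /24
Subnet mask = 255.255.255.0
Last octet of IP: 85
Last octet of mask: 0
Network last octet = 85 AND 0 = 0

0


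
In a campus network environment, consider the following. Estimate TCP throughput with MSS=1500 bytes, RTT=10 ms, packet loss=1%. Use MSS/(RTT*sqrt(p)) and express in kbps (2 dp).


Given: MSS = 1500 bytes, RTT = 10 ms, loss = 1%
RTT in seconds = 10 / 1000 = 0.01
Loss rate = 1% = 0.01
sqrt(loss) = sqrt(0.01) = 0.1
Throughput (bytes/s) = 1500 / (0.01 * 0.1) = 1500000.0000
Throughput (kbps) = 1500000.0000 * 8 / 1000 = 12000.000000 -> 12000.00 kbps (2 dp)

12000.00


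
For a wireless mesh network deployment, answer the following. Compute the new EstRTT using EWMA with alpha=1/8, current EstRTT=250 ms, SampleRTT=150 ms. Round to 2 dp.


Given: EstRTT = 250 ms, SampleRTT = 150 ms, alpha = 1/8
New EstRTT = (1 - alpha) * EstRTT + alpha * SampleRTT
(7/8) * 250 = 218.75
(1/8) * 150 = 18.75
New EstRTT = 218.75 + 18.75 = 237.5 ms -> 237.50 ms (2 dp)

237.50


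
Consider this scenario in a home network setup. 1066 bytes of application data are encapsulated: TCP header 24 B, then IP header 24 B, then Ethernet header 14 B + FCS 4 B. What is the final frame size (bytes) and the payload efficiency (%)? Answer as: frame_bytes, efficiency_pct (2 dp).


TCP segment = 1066 + 24 = 1090 B
IP packet = 1090 + 24 = 1114 B
Ethernet frame = 1114 + 14 + 4 = 1132 B
Efficiency = app / frame = 1066 / 1132 = 0.941696 = 94.1696% -> 94.17% (2 dp)

1132, 94.17


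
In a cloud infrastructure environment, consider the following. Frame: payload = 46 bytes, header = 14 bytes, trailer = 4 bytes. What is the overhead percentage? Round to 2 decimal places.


Given: payload = 46 B, header = 14 B, trailer = 4 B
Overhead bytes = header + trailer = 14 + 4 = 18
Total frame = payload + overhead = 46 + 18 = 64
Overhead % = 18 / 64 * 100 = 28.1250% -> 28.13% (2 dp)

28.13


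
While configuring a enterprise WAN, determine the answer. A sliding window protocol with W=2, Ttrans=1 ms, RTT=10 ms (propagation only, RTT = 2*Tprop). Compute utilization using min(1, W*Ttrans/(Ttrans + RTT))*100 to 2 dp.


Given: W = 2, Ttrans = 1 ms, RTT = 10 ms (= 2 * Tprop, Tprop = 5 ms)
Cycle time = Ttrans + RTT = 1 + 10 = 11 ms (first packet sent until its ACK returns)
W * Ttrans = 2 * 1 = 2 ms of sending per cycle
W * Ttrans / (Ttrans + RTT) = 2 / 11 = 0.181818
U = min(1, 0.181818) = 0.181818
U% = 18.18%

18.18


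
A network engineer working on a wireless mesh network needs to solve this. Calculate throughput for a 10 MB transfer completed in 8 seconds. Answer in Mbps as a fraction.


Given: file = 10 MB, time = 8 s
File in Mb = 10 * 8 = 80 Mb
Throughput = 80 / 8 Mbps
Throughput = 10 Mbps

10


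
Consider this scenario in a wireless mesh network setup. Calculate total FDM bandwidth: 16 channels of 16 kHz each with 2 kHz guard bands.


Given: 16 channels, 16 kHz each, guard = 2 kHz
Channel bandwidth = 16 * 16 = 256 kHz
Guard bands = 15 gaps * 2 kHz = 30 kHz
Total = 256 + 30 = 286 kHz

286


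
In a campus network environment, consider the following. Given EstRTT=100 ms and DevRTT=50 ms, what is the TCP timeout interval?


Given: EstRTT = 100 ms, DevRTT = 50 ms
Timeout = EstRTT + 4 * DevRTT
4 * DevRTT = 4 * 50 = 200
Timeout = 100 + 200 = 300 ms

300


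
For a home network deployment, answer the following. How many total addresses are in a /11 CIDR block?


Given: CIDR prefix /11
Host bits = 32 - 11 = 21
Total addresses = 2^21 = 2097152

2097152


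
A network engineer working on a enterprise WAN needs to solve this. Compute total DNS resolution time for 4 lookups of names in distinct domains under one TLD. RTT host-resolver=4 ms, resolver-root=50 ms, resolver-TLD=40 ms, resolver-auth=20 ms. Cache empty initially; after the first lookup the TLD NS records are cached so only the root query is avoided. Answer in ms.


Lookup 1 (cold cache): local + root + TLD + auth = 4 + 50 + 40 + 20 = 114 ms
Lookups 2..4 (TLD NS cached -> skip root; new domain -> still ask TLD and auth): local + TLD + auth = 4 + 40 + 20 = 64 ms each
Remaining 3 lookups: 3 * 64 = 192 ms
Total = 114 + 192 = 306 ms

306


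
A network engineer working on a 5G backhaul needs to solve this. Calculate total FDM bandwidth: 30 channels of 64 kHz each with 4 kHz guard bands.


Given: 30 channels, 64 kHz each, guard = 4 kHz
Channel bandwidth = 30 * 64 = 1920 kHz
Guard bands = 29 gaps * 4 kHz = 116 kHz
Total = 1920 + 116 = 2036 kHz

2036


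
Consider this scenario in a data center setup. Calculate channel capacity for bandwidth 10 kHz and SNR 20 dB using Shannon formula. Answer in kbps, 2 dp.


Given: B = 10 kHz, SNR = 20 dB
SNR linear = 10^(20/10) = 100
1 + SNR = 101
log2(101) = 6.6582114828
C = 10 * 1000 * 6.6582114828 = 66582.1148 bps
C = 66.582115 kbps -> 66.58 kbps (2 dp)

66.58


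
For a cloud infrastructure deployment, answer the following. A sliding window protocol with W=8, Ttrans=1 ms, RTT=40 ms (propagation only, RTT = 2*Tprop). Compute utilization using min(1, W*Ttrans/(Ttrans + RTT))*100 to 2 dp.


Given: W = 8, Ttrans = 1 ms, RTT = 40 ms (= 2 * Tprop, Tprop = 20 ms)
Cycle time = Ttrans + RTT = 1 + 40 = 41 ms (first packet sent until its ACK returns)
W * Ttrans = 8 * 1 = 8 ms of sending per cycle
W * Ttrans / (Ttrans + RTT) = 8 / 41 = 0.195122
U = min(1, 0.195122) = 0.195122
U% = 19.51%

19.51


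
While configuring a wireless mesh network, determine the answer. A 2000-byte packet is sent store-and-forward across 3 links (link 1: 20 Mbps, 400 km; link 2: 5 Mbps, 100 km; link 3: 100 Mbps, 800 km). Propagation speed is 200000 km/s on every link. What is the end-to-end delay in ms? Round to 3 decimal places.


Packet = 2000 bytes = 16000 bits. Store-and-forward: sum (t_trans + t_prop) per link.
Link 1: t_trans = 16000/(20*10^6) s = 0.8000 ms; t_prop = 400/200000 s = 2.0000 ms; subtotal = 2.8000 ms
Link 2: t_trans = 16000/(5*10^6) s = 3.2000 ms; t_prop = 100/200000 s = 0.5000 ms; subtotal = 3.7000 ms
Link 3: t_trans = 16000/(100*10^6) s = 0.1600 ms; t_prop = 800/200000 s = 4.0000 ms; subtotal = 4.1600 ms
End-to-end = 2.8000 + 3.7000 + 4.1600 = 10.6600 ms -> 10.660 ms (3 dp)

10.660


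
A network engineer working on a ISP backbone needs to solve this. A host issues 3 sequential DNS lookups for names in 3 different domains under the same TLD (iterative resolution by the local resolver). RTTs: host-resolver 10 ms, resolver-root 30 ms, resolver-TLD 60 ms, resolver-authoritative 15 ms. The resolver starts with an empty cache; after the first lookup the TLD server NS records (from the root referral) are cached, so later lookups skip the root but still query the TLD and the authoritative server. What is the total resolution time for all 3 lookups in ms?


Lookup 1 (cold cache): local + root + TLD + auth = 10 + 30 + 60 + 15 = 115 ms
Lookups 2..3 (TLD NS cached -> skip root; new domain -> still ask TLD and auth): local + TLD + auth = 10 + 60 + 15 = 85 ms each
Remaining 2 lookups: 2 * 85 = 170 ms
Total = 115 + 170 = 285 ms

285


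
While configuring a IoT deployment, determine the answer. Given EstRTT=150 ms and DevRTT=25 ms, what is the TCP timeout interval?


Given: EstRTT = 150 ms, DevRTT = 25 ms
Timeout = EstRTT + 4 * DevRTT
4 * DevRTT = 4 * 25 = 100
Timeout = 150 + 100 = 250 ms

250


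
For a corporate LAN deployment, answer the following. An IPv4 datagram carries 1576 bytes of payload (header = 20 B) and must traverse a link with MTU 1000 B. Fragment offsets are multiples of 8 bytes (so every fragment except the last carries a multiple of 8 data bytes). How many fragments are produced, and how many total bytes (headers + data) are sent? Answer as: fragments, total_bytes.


Max data per non-final fragment = floor((MTU - header)/8)*8 = floor((1000 - 20)/8)*8 = floor(980/8)*8 = 976 B
Final fragment needs no 8-byte alignment: it can carry up to MTU - header = 980 B
Non-final fragments needed = ceil((payload - 980) / 976) = ceil(596/976) = ceil(0.6107) = 1
Number of fragments = 1 + 1 = 2
Fragment sizes (data): 1 * 976 B + 600 B (last, 600 <= 980 OK)
Total bytes sent = payload + n_frags * header = 1576 + 2*20 = 1576 + 40 = 1616 B

2, 1616


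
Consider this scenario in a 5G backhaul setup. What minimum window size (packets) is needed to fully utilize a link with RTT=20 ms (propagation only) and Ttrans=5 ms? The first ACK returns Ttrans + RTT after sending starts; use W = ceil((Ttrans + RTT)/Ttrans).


Given: Ttrans = 5 ms, RTT = 20 ms (= 2 * Tprop, Tprop = 10 ms)
Time until first ACK returns = Ttrans + RTT = 5 + 20 = 25 ms
Need W * Ttrans >= Ttrans + RTT  ->  W >= (Ttrans + RTT) / Ttrans
(Ttrans + RTT) / Ttrans = 25 / 5 = 5
W_min = ceil(5) = 5

5


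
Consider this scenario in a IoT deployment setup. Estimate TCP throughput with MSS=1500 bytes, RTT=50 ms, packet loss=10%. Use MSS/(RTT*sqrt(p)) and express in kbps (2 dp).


Given: MSS = 1500 bytes, RTT = 50 ms, loss = 10%
RTT in seconds = 50 / 1000 = 0.05
Loss rate = 10% = 0.1
sqrt(loss) = sqrt(0.1) = 0.316227766017
Throughput (bytes/s) = 1500 / (0.05 * 0.316227766017) = 94868.3298
Throughput (kbps) = 94868.3298 * 8 / 1000 = 758.946638 -> 758.95 kbps (2 dp)

758.95


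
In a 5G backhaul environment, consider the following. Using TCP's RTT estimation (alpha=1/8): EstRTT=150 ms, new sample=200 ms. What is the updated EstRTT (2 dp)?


Given: EstRTT = 150 ms, SampleRTT = 200 ms, alpha = 1/8
New EstRTT = (1 - alpha) * EstRTT + alpha * SampleRTT
(7/8) * 150 = 131.25
(1/8) * 200 = 25
New EstRTT = 131.25 + 25 = 156.25 ms -> 156.25 ms (2 dp)

156.25


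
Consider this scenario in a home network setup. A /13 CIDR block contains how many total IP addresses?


Given: CIDR prefix /13
Host bits = 32 - 13 = 19
Total addresses = 2^19 = 524288

524288


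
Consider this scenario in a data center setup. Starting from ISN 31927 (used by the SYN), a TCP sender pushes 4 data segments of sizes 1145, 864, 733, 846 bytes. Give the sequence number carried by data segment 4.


The SYN occupies sequence number ISN = 31927, so the first data byte is ISN + 1 = 31928.
SEQ of data segment i = (ISN + 1) + sum of payload sizes of segments 1..i-1.
Segment 1: SEQ = 31928, payload = 1145 bytes
Segment 2: SEQ = 33073, payload = 864 bytes
Segment 3: SEQ = 33937, payload = 733 bytes
Segment 4: SEQ = 34670, payload = 846 bytes
SEQ of segment 4 = 31928 + 1145 + 864 + 733 = 34670

34670


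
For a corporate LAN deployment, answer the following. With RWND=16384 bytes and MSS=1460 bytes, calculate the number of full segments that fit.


Given: RWND = 16384 bytes, MSS = 1460 bytes
Full segments = floor(RWND / MSS)
Full segments = floor(16384 / 1460)
Full segments = floor(11.2219) = 11

11


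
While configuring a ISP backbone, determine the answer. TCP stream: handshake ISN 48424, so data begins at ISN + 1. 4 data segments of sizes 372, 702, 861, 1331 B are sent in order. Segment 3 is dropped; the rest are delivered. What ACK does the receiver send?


SYN uses sequence number 48424; first data byte = ISN + 1 = 48425.
Segment 1: SEQ = 48425, len = 372 B, covers [48425, 48796]
Segment 2: SEQ = 48797, len = 702 B, covers [48797, 49498]
Segment 3: SEQ = 49499, len = 861 B, covers [49499, 50359] [LOST]
Segment 4: SEQ = 50360, len = 1331 B, covers [50360, 51690]
In-order data received: bytes [48425, 49498] (segments 1..2).
Segment 3 missing -> gap begins at byte 49499; later segments buffered out of order.
Cumulative ACK = next expected in-order byte = 48425 + 372 + 702 = 49499

49499


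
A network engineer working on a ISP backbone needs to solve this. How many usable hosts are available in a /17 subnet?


Given: subnet mask /17
Host bits = 32 - 17 = 15
Total addresses = 2^15 = 32768
Usable hosts = 32768 - 2 (network + broadcast) = 32766

32766


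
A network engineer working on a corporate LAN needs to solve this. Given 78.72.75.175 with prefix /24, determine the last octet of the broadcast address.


Given: IP = 78.72.75.175, prefix = /24
Host bits = 32 - 24 = 8
Network last octet = 175 AND mask = 0
Host part size = 2^8 - 1 = 255
Broadcast last octet = 0 OR 255 = 255

255


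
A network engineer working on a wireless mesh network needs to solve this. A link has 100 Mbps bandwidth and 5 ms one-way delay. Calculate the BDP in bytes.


Given: bandwidth = 100 Mbps, delay = 5 ms
BDP in bits = 100 * 10^6 * 5 / 1000
BDP in bits = 500000
BDP in bytes = 500000 / 8 = 62500

62500


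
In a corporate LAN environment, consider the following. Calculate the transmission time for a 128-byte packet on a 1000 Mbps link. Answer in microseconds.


Given: packet = 128 bytes, bandwidth = 1000 Mbps
Packet in bits = 128 * 8 = 1024 bits
Bandwidth = 1000 * 10^6 = 1000000000 bps
Time = 1024 / 1000000000 seconds
Time in us = 1024 * 10^6 / 1000000000 = 1.024

1.024


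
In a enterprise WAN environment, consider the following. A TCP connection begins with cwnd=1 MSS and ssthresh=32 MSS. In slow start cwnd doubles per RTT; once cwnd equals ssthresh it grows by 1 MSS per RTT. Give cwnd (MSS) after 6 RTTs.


RTT 0: cwnd = 1 MSS (initial)
RTT 1: cwnd = 2 MSS (slow start, doubled)
RTT 2: cwnd = 4 MSS (slow start, doubled)
RTT 3: cwnd = 8 MSS (slow start, doubled)
RTT 4: cwnd = 16 MSS (slow start, doubled)
RTT 5: cwnd = 32 MSS (slow start, doubled)
RTT 6: cwnd = 33 MSS (congestion avoidance, +1)

33


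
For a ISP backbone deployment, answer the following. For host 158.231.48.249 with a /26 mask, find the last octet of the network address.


Given: IP = 158.231.48.249, prefix = /26
Subnet mask = 255.255.255.192
Last octet of IP: 249
Last octet of mask: 192
Network last octet = 249 AND 192 = 192

192


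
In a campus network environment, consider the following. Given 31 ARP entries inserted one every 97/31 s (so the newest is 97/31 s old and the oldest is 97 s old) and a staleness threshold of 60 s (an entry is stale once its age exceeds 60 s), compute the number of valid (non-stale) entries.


Ages are k * 97/31 s for k = 1..31 (spacing = 3.1290 s).
Entry k is valid iff k * 97/31 <= 60 iff k <= 31 * 60 / 97 = 19.1753
n_valid = floor(19.1753) = 19
(n_stale = 31 - 19 = 12)

19


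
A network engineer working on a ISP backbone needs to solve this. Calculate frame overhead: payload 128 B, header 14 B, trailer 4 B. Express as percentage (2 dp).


Given: payload = 128 B, header = 14 B, trailer = 4 B
Overhead bytes = header + trailer = 14 + 4 = 18
Total frame = payload + overhead = 128 + 18 = 146
Overhead % = 18 / 146 * 100 = 12.3288% -> 12.33% (2 dp)

12.33


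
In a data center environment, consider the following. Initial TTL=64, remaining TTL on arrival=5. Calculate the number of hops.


Given: initial TTL = 64, received TTL = 5
Hops = initial TTL - received TTL
Hops = 64 - 5 = 59

59


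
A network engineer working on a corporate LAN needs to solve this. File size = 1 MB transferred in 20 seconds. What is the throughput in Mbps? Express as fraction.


Given: file = 1 MB, time = 20 s
File in Mb = 1 * 8 = 8 Mb
Throughput = 8 / 20 Mbps
Throughput = 2/5 Mbps

2/5


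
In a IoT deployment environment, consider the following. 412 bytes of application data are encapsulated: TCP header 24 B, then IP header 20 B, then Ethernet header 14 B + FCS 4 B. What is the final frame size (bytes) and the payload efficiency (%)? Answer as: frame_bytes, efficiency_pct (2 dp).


TCP segment = 412 + 24 = 436 B
IP packet = 436 + 20 = 456 B
Ethernet frame = 456 + 14 + 4 = 474 B
Efficiency = app / frame = 412 / 474 = 0.869198 = 86.9198% -> 86.92% (2 dp)

474, 86.92


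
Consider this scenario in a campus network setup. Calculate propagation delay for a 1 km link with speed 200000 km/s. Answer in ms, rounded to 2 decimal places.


Given: distance = 1 km, speed = 200000 km/s
Delay = distance / speed = 1 / 200000 seconds
Delay in ms = 1 * 1000 / 200000
Delay = 0.0050 ms
Rounded to 2 dp = 0.01 ms

0.01


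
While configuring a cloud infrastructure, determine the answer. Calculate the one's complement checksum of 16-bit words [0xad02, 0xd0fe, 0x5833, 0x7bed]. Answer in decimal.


Given words: [0xad02, 0xd0fe, 0x5833, 0x7bed]
Step 1: Sum all words
Raw sum = 44290 + 53502 + 22579 + 31725 = 152096
Step 2: Fold carry: (21024 + 2) = 21026
One's complement = ~21026 & 0xFFFF = 44509

44509


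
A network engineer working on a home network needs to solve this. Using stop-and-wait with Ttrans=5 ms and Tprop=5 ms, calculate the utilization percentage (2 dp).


Given: Ttrans = 5 ms, Tprop = 5 ms
RTT = 2 * Tprop = 2 * 5 = 10 ms
U = Ttrans / (Ttrans + RTT)
U = 5 / (5 + 10)
U = 5 / 15 = 0.333333
U% = 33.33%

33.33


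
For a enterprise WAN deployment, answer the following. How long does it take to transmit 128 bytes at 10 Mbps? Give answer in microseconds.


Given: packet = 128 bytes, bandwidth = 10 Mbps
Packet in bits = 128 * 8 = 1024 bits
Bandwidth = 10 * 10^6 = 10000000 bps
Time = 1024 / 10000000 seconds
Time in us = 1024 * 10^6 / 10000000 = 102.4

102.4


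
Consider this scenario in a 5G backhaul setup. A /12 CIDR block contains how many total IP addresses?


Given: CIDR prefix /12
Host bits = 32 - 12 = 20
Total addresses = 2^20 = 1048576

1048576


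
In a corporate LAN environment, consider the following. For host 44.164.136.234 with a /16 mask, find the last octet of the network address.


Given: IP = 44.164.136.234, prefix = /16
Subnet mask = 255.255.0.0
Last octet of IP: 234
Last octet of mask: 0
Network last octet = 234 AND 0 = 0

0


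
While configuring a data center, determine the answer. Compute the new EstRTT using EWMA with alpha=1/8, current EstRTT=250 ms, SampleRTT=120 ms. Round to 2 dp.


Given: EstRTT = 250 ms, SampleRTT = 120 ms, alpha = 1/8
New EstRTT = (1 - alpha) * EstRTT + alpha * SampleRTT
(7/8) * 250 = 218.75
(1/8) * 120 = 15
New EstRTT = 218.75 + 15 = 233.75 ms -> 233.75 ms (2 dp)

233.75


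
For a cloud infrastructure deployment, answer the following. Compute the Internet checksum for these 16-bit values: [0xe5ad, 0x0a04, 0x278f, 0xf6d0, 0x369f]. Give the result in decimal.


Given words: [0xe5ad, 0x0a04, 0x278f, 0xf6d0, 0x369f]
Step 1: Sum all words
Raw sum = 58797 + 2564 + 10127 + 63184 + 13983 = 148655
Step 2: Fold carry: (17583 + 2) = 17585
One's complement = ~17585 & 0xFFFF = 47950

47950


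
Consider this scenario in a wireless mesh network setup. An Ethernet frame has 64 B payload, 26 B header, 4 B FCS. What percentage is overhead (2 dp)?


Given: payload = 64 B, header = 26 B, trailer = 4 B
Overhead bytes = header + trailer = 26 + 4 = 30
Total frame = payload + overhead = 64 + 30 = 94
Overhead % = 30 / 94 * 100 = 31.9149% -> 31.91% (2 dp)

31.91


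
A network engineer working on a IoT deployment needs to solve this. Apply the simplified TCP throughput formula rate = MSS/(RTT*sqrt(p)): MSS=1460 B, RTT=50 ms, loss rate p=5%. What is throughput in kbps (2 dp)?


Given: MSS = 1460 bytes, RTT = 50 ms, loss = 5%
RTT in seconds = 50 / 1000 = 0.05
Loss rate = 5% = 0.05
sqrt(loss) = sqrt(0.05) = 0.223606797750
Throughput (bytes/s) = 1460 / (0.05 * 0.223606797750) = 130586.3699
Throughput (kbps) = 130586.3699 * 8 / 1000 = 1044.690959 -> 1044.69 kbps (2 dp)

1044.69


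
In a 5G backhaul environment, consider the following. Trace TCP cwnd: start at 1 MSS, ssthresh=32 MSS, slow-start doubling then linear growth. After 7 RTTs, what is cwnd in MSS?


RTT 0: cwnd = 1 MSS (initial)
RTT 1: cwnd = 2 MSS (slow start, doubled)
RTT 2: cwnd = 4 MSS (slow start, doubled)
RTT 3: cwnd = 8 MSS (slow start, doubled)
RTT 4: cwnd = 16 MSS (slow start, doubled)
RTT 5: cwnd = 32 MSS (slow start, doubled)
RTT 6: cwnd = 33 MSS (congestion avoidance, +1)
RTT 7: cwnd = 34 MSS (congestion avoidance, +1)

34


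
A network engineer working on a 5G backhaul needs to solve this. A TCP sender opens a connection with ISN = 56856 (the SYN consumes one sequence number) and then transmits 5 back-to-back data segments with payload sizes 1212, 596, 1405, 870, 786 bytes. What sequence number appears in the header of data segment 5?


The SYN occupies sequence number ISN = 56856, so the first data byte is ISN + 1 = 56857.
SEQ of data segment i = (ISN + 1) + sum of payload sizes of segments 1..i-1.
Segment 1: SEQ = 56857, payload = 1212 bytes
Segment 2: SEQ = 58069, payload = 596 bytes
Segment 3: SEQ = 58665, payload = 1405 bytes
Segment 4: SEQ = 60070, payload = 870 bytes
Segment 5: SEQ = 60940, payload = 786 bytes
SEQ of segment 5 = 56857 + 1212 + 596 + 1405 + 870 = 60940

60940


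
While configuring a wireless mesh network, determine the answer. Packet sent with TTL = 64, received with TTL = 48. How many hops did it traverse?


Given: initial TTL = 64, received TTL = 48
Hops = initial TTL - received TTL
Hops = 64 - 48 = 16

16


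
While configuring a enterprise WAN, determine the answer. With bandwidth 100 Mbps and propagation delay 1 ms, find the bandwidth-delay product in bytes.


Given: bandwidth = 100 Mbps, delay = 1 ms
BDP in bits = 100 * 10^6 * 1 / 1000
BDP in bits = 100000
BDP in bytes = 100000 / 8 = 12500

12500


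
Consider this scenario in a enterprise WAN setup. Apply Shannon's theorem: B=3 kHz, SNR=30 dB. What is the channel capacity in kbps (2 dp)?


Given: B = 3 kHz, SNR = 30 dB
SNR linear = 10^(30/10) = 1000
1 + SNR = 1001
log2(1001) = 9.9672262588
C = 3 * 1000 * 9.9672262588 = 29901.6788 bps
C = 29.901679 kbps -> 29.90 kbps (2 dp)

29.90


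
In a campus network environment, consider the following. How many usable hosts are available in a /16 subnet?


Given: subnet mask /16
Host bits = 32 - 16 = 16
Total addresses = 2^16 = 65536
Usable hosts = 65536 - 2 (network + broadcast) = 65534

65534


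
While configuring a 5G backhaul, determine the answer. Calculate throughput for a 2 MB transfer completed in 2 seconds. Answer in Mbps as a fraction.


Given: file = 2 MB, time = 2 s
File in Mb = 2 * 8 = 16 Mb
Throughput = 16 / 2 Mbps
Throughput = 8 Mbps

8
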